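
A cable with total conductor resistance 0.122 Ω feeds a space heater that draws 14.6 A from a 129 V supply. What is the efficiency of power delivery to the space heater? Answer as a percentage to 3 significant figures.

The cable carries the full 14.6 A.
P_line = I² R_line = (14.60)² × 0.122 = 26.01 W
P_source = V I = 129 × 14.60 = 1883 W; P_load = 1857 W
η = P_load / P_source = 1857 / 1883 = 0.9862

98.6 %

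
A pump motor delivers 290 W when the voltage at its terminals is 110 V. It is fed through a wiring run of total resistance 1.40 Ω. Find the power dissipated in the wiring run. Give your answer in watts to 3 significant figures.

The wiring run is a series resistance carrying the load current; its dissipation is I²R_line.
I = P / V = 290 / 110 = 2.636 A through the wiring run.
P_line = I² R_line = (2.636)² × 1.40 = 9.731 W

9.73 W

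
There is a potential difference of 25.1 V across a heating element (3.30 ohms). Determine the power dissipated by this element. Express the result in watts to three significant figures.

191 W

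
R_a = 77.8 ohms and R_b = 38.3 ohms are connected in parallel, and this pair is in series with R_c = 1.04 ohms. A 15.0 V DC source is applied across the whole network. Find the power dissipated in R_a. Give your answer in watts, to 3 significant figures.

Reduce the parallel combination to a single R_p; the circuit then becomes R_p in series with the remaining resistor.
R_p = (77.8×38.3)/(77.8+38.3) = 25.67 Ω
R_total = R_p + 1.04 = 25.67 + 1.04 = 26.71 Ω
I = V / R_total = 15.0 / 26.71 = 0.5617 A
Voltage across the parallel pair: V_p = I × R_p = 0.5617 × 25.67 = 14.42 V
Use P = V²/R for R_a with V = V_p.
P_R_a = (14.42)² / 77.8 = 2.671 W

2.67 W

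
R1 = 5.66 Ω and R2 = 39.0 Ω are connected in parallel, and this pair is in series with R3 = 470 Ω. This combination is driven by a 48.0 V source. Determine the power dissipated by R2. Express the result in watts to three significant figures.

Collapse the R1‖R2 pair into one equivalent R_p; then R_p and R3 form a series string.
R_p = (5.66×39.0)/(5.66+39.0) = 4.943 Ω
R_total = R_p + 470 = 4.943 + 470 = 474.9 Ω
I = V / R_total = 48.0 / 474.9 = 0.1011 A
Voltage across the parallel pair: V_p = I × R_p = 0.1011 × 4.943 = 0.4995 V
R2 has V_p across it, so P = V_p²/R2.
P_R2 = (0.4995)² / 39.0 = 0.006398 W

0.00640 W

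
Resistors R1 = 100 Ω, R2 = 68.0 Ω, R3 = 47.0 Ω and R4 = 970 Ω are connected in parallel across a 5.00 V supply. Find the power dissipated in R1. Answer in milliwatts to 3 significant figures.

Each parallel branch sees the full supply voltage, so P = V²/R applies directly to the target branch.
P_R1 = V² / R1 = (5.00)² / 100 Ω = 0.2500 W

250 mW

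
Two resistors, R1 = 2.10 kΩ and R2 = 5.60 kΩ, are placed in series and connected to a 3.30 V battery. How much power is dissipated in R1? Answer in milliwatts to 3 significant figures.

0.386 mW

Since the resistors are in series they all carry the loop current I = V/R_total; the power in any one is I²R.
R_total = (2.10 + 5.60) kΩ = 7700 Ω
I = V / R_total = 3.30 / 7700 = 0.0004286 A
P_R1 = I² × R1 = (0.0004286)² × 2100 = 0.0003857 W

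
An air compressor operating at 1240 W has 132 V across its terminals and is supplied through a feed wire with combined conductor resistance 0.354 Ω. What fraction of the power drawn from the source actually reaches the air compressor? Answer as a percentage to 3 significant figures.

I = P / V = 1240 / 132 = 9.394 A through the feed wire.
P_line = I² R_line = (9.394)² × 0.354 = 31.24 W
P_source = P_load + P_line = 1240 + 31.24 = 1271 W
η = P_load / P_source = 1240 / 1271 = 0.9754

97.5 %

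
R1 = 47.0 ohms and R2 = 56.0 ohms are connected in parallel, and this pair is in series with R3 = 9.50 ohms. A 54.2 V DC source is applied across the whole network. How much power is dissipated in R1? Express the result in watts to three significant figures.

33.2 W

Collapse the R1‖R2 pair into one equivalent R_p; then R_p and R3 form a series string.
R_p = (47.0×56.0)/(47.0+56.0) = 25.55 Ω
R_total = R_p + 9.50 = 25.55 + 9.50 = 35.05 Ω
I = V / R_total = 54.2 / 35.05 = 1.546 A
Voltage across the parallel pair: V_p = I × R_p = 1.546 × 25.55 = 39.51 V
R1 has V_p across it, so P = V_p²/R1.
P_R1 = (39.51)² / 47.0 = 33.22 W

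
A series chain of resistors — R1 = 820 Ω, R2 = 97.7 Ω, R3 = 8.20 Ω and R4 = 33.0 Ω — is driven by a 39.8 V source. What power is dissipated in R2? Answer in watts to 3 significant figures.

In a series string the same current flows through every resistor — find that current, then P = I²R for the one we want.
R_total = 820 + 97.7 + 8.20 + 33.0 = 958.9 Ω
I = V / R_total = 39.8 / 958.9 = 0.04151 A
P_R2 = I² × R2 = (0.04151)² × 97.7 = 0.1683 W

0.168 W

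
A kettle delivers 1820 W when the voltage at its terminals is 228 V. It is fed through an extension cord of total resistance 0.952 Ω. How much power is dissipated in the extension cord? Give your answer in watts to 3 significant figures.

Line loss is just I²R for the cable — we know both I and R_line directly.
I = P / V = 1820 / 228 = 7.982 A through the extension cord.
P_line = I² R_line = (7.982)² × 0.952 = 60.66 W

60.7 W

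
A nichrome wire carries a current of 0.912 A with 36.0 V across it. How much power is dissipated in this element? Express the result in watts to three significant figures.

32.8 W

Both the voltage across and the current through the element are known, so P = V I applies directly.
P = 36.0 V × 0.9120 A = 32.83 W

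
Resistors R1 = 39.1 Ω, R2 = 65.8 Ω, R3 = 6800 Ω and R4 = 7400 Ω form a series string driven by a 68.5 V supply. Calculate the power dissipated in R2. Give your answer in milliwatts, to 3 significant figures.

In a series string the same current flows through every resistor — find that current, then P = I²R for the one we want.
R_total = 39.1 + 65.8 + 6800 + 7400 = 14300 Ω
I = V / R_total = 68.5 / 14300 = 0.004789 A
P_R2 = I² × R2 = (0.004789)² × 65.8 = 0.001509 W

1.51 mW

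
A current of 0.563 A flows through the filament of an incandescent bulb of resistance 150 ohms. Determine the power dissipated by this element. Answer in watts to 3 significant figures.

47.5 W

Current and resistance are given, so P = I²R is the direct form.
P = (0.5630 A)² × 150 Ω = 47.55 W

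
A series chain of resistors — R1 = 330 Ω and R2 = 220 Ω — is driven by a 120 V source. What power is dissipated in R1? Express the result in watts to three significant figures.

Since the resistors are in series they all carry the loop current I = V/R_total; the power in any one is I²R.
R_total = 330 + 220 = 550.0 Ω
I = V / R_total = 120 / 550.0 = 0.2182 A
P_R1 = I² × R1 = (0.2182)² × 330 = 15.71 W

15.7 W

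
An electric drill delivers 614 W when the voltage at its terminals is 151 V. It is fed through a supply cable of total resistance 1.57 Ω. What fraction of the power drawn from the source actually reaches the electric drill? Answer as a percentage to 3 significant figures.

I = P / V = 614 / 151 = 4.066 A through the supply cable.
P_line = I² R_line = (4.066)² × 1.57 = 25.96 W
P_source = P_load + P_line = 614.0 + 25.96 = 640.0 W
η = P_load / P_source = 614.0 / 640.0 = 0.9594

95.9 %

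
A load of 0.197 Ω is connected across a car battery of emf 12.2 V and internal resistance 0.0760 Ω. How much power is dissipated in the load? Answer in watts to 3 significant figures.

393 W

Load and internal resistance form a series loop — compute the loop current, then the load power via I²R.
I = ε / (r + R) = 12.2 / (0.0760 + 0.197) = 44.69 A
P_load = I² R = (44.69)² × 0.197 = 393.4 W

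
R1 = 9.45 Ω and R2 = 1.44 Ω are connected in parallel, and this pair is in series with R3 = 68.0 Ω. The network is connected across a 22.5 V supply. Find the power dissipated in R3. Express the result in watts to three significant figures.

7.18 W

Reduce the parallel combination to a single R_p; the circuit then becomes R_p in series with the remaining resistor.
R_p = (9.45×1.44)/(9.45+1.44) = 1.250 Ω
R_total = R_p + 68.0 = 1.250 + 68.0 = 69.25 Ω
I = V / R_total = 22.5 / 69.25 = 0.3249 A
R3 is the series element, so its power is I²R.
P_R3 = (0.3249)² × 68.0 = 7.179 W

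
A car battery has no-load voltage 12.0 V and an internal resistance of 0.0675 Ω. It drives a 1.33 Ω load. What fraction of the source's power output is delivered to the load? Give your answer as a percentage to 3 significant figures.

Both r and R carry the same current, so the power split is just the resistance split: η = R/(R+r).
η = R / (R + r) = 1.33 / (1.33 + 0.0675) = 0.9517

95.2 %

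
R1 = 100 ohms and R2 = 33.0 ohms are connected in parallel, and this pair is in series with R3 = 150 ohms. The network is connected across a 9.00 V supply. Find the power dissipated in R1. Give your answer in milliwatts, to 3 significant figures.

16.3 mW

Combine R1 and R2 into their parallel equivalent first, reducing the network to two series resistors.
R_p = (100×33.0)/(100+33.0) = 24.81 Ω
R_total = R_p + 150 = 24.81 + 150 = 174.8 Ω
I = V / R_total = 9.00 / 174.8 = 0.05148 A
Voltage across the parallel pair: V_p = I × R_p = 0.05148 × 24.81 = 1.277 V
R1 sits across V_p; its power is V_p²/R.
P_R1 = (1.277)² / 100 = 0.01632 W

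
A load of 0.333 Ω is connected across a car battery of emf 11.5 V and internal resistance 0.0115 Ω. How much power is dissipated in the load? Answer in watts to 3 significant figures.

Load and internal resistance form a series loop — compute the loop current, then the load power via I²R.
I = ε / (r + R) = 11.5 / (0.0115 + 0.333) = 33.38 A
P_load = I² R = (33.38)² × 0.333 = 371.1 W

371 W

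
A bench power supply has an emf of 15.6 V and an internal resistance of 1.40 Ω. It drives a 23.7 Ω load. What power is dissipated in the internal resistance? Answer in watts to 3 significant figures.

r is in series with the load, so it carries the full circuit current — the loss in it is I²r.
I = ε / (r + R) = 15.6 / (1.40 + 23.7) = 0.6215 A
P_int = I² r = (0.6215)² × 1.40 = 0.5408 W

0.541 W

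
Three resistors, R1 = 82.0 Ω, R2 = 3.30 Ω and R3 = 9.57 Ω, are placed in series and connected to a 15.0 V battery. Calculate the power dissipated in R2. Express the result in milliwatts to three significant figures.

82.5 mW

Since the resistors are in series they all carry the loop current I = V/R_total; the power in any one is I²R.
R_total = 82.0 + 3.30 + 9.57 = 94.87 Ω
I = V / R_total = 15.0 / 94.87 = 0.1581 A
P_R2 = I² × R2 = (0.1581)² × 3.30 = 0.08250 W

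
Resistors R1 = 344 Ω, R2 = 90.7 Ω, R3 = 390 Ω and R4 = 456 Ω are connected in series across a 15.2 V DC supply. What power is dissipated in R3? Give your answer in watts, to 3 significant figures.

Series elements share the same current, so find I first, then use P = I²R.
R_total = 344 + 90.7 + 390 + 456 = 1281 Ω
I = V / R_total = 15.2 / 1281 = 0.01187 A
P_R3 = I² × R3 = (0.01187)² × 390 = 0.05494 W

0.0549 W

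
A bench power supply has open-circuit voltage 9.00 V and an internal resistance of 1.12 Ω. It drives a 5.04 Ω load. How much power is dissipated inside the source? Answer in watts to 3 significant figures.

The internal resistance carries the same current as the load; P_int = I²r.
I = ε / (r + R) = 9.00 / (1.12 + 5.04) = 1.461 A
P_int = I² r = (1.461)² × 1.12 = 2.391 W

2.39 W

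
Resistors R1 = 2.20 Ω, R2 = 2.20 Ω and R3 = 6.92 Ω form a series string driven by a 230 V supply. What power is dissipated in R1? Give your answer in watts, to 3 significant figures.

The current is common to all series resistors; compute it, then apply P = I²R for the target.
R_total = 2.20 + 2.20 + 6.92 = 11.32 Ω
I = V / R_total = 230 / 11.32 = 20.32 A
P_R1 = I² × R1 = (20.32)² × 2.20 = 908.2 W

908 W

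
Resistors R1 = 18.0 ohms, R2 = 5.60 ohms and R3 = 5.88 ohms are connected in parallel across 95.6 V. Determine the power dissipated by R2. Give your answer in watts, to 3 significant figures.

The supply voltage appears across each parallel branch — just use P = V²/R2.
P_R2 = V² / R2 = (95.6)² / 5.60 Ω = 1632 W

1630 W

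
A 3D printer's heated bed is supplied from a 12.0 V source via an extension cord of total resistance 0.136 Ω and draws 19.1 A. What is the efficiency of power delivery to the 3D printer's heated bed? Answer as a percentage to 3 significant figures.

The extension cord carries the full 19.1 A.
P_line = I² R_line = (19.10)² × 0.136 = 49.61 W
P_source = V I = 12.0 × 19.10 = 229.2 W; P_load = 179.6 W
η = P_load / P_source = 179.6 / 229.2 = 0.7835

78.4 %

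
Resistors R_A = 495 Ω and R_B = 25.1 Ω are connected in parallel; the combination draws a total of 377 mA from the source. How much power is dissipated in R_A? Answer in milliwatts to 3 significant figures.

We need the common branch voltage; get it from I_total × R_eq, then P = V²/R for the branch.
1/R_eq = 1/495 + 1/25.1 ⇒ R_eq = 23.89 Ω
V = I_total × R_eq = 0.3770 × 23.89 = 9.006 V
P_R_A = V² / R_A = (9.006)² / 495 = 0.1639 W

164 mW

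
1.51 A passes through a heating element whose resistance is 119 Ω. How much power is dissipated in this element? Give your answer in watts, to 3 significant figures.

271 W

Knowing I and R, the power is just I²R — no need to find V first.
P = (1.510 A)² × 119 Ω = 271.3 W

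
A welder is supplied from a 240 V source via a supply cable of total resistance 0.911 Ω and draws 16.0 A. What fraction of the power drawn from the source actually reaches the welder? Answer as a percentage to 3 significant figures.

The supply cable carries the full 16.0 A.
P_line = I² R_line = (16.00)² × 0.911 = 233.2 W
P_source = V I = 240 × 16.00 = 3840 W; P_load = 3607 W
η = P_load / P_source = 3607 / 3840 = 0.9393

93.9 %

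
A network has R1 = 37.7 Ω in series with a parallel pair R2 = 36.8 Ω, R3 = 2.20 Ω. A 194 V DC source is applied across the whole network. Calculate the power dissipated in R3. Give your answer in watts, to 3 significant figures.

46.6 W

Collapse R2‖R3 to a single equivalent, reducing the network to two series elements.
R_p = (36.8×2.20)/(36.8+2.20) = 2.076 Ω
R_total = 37.7 + 2.076 = 39.78 Ω
I = V / R_total = 194 / 39.78 = 4.877 A
Voltage across the parallel pair: V_p = I × R_p = 4.877 × 2.076 = 10.12 V
With V_p across R3, its power is V_p²/R3.
P_R3 = (10.12)² / 2.20 = 46.60 W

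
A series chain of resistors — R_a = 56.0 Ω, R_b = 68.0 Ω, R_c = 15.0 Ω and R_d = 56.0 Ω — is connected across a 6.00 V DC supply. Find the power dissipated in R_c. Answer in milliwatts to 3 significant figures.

14.2 mW

Since the resistors are in series they all carry the loop current I = V/R_total; the power in any one is I²R.
R_total = 56.0 + 68.0 + 15.0 + 56.0 = 195.0 Ω
I = V / R_total = 6.00 / 195.0 = 0.03077 A
P_R_c = I² × R_c = (0.03077)² × 15.0 = 0.01420 W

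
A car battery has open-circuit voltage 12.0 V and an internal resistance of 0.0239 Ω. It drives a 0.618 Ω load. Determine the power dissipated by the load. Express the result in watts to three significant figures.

The internal resistance and the load are in series, so the same I flows through both; get I from ε/(r+R), then I²R for the load.
I = ε / (r + R) = 12.0 / (0.0239 + 0.618) = 18.69 A
P_load = I² R = (18.69)² × 0.618 = 216.0 W

216 W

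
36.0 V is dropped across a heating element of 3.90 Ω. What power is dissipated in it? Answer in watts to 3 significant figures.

V and R are stated; P = V²/R avoids computing the current.
P = (36.0 V)² / 3.90 Ω = 332.3 W

332 W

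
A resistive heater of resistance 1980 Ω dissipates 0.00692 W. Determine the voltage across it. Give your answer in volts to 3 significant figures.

3.70 V

Rearranging the power relation for the two known quantities gives V = √(P R).
V = √(0.00692 × 1980) = 3.702 V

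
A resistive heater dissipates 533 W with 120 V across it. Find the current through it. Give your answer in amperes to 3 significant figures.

Rearranging the power relation for the two known quantities gives I = P / V.
I = 533 / 120 = 4.442 A

4.44 A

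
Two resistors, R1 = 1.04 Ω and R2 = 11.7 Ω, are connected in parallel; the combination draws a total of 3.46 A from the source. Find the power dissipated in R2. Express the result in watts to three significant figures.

0.933 W

The branches share the same voltage, but only the total current is given — find V from the equivalent resistance first.
1/R_eq = 1/1.04 + 1/11.7 ⇒ R_eq = 0.9551 Ω
V = I_total × R_eq = 3.460 × 0.9551 = 3.305 V
P_R2 = V² / R2 = (3.305)² / 11.7 = 0.9334 W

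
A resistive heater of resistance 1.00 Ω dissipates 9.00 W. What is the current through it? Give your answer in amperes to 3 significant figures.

3.00 A

Inverting the appropriate power form: I = √(P / R).
I = √(9.00 / 1.00) = 3.000 A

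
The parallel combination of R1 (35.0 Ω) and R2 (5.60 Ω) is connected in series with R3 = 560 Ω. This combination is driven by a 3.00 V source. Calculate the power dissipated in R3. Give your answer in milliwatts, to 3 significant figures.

Reduce the parallel combination to a single R_p; the circuit then becomes R_p in series with the remaining resistor.
R_p = (35.0×5.60)/(35.0+5.60) = 4.828 Ω
R_total = R_p + 560 = 4.828 + 560 = 564.8 Ω
I = V / R_total = 3.00 / 564.8 = 0.005311 A
All the supply current flows through R3; use P = I²R3.
P_R3 = (0.005311)² × 560 = 0.01580 W

15.8 mW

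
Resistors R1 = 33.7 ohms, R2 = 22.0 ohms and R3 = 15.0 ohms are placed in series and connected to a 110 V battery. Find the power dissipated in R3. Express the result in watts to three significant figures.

36.3 W

In a series string the same current flows through every resistor — find that current, then P = I²R for the one we want.
R_total = 33.7 + 22.0 + 15.0 = 70.70 Ω
I = V / R_total = 110 / 70.70 = 1.556 A
P_R3 = I² × R3 = (1.556)² × 15.0 = 36.31 W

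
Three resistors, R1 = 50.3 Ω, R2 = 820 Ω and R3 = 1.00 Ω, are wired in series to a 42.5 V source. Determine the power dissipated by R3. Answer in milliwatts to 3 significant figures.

2.38 mW

In a series string the same current flows through every resistor — find that current, then P = I²R for the one we want.
R_total = 50.3 + 820 + 1.00 = 871.3 Ω
I = V / R_total = 42.5 / 871.3 = 0.04878 A
P_R3 = I² × R3 = (0.04878)² × 1.00 = 0.002379 W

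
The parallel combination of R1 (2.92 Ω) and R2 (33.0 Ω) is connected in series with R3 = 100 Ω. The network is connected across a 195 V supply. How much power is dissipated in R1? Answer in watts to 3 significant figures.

8.89 W

Collapse the R1‖R2 pair into one equivalent R_p; then R_p and R3 form a series string.
R_p = (2.92×33.0)/(2.92+33.0) = 2.683 Ω
R_total = R_p + 100 = 2.683 + 100 = 102.7 Ω
I = V / R_total = 195 / 102.7 = 1.899 A
Voltage across the parallel pair: V_p = I × R_p = 1.899 × 2.683 = 5.094 V
Use P = V²/R for R1 with V = V_p.
P_R1 = (5.094)² / 2.92 = 8.888 W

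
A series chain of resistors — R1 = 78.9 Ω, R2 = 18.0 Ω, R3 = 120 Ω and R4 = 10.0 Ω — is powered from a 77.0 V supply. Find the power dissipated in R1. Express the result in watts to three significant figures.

The current is common to all series resistors; compute it, then apply P = I²R for the target.
R_total = 78.9 + 18.0 + 120 + 10.0 = 226.9 Ω
I = V / R_total = 77.0 / 226.9 = 0.3394 A
P_R1 = I² × R1 = (0.3394)² × 78.9 = 9.086 W

9.09 W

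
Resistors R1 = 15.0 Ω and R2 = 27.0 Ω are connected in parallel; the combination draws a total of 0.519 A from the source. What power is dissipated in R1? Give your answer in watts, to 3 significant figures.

The branches share the same voltage, but only the total current is given — find V from the equivalent resistance first.
1/R_eq = 1/15.0 + 1/27.0 ⇒ R_eq = 9.643 Ω
V = I_total × R_eq = 0.5190 × 9.643 = 5.005 V
P_R1 = V² / R1 = (5.005)² / 15.0 = 1.670 W

1.67 W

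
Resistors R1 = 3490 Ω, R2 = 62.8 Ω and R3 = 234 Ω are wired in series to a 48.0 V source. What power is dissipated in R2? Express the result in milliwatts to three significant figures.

10.1 mW

The current is common to all series resistors; compute it, then apply P = I²R for the target.
R_total = 3490 + 62.8 + 234 = 3787 Ω
I = V / R_total = 48.0 / 3787 = 0.01268 A
P_R2 = I² × R2 = (0.01268)² × 62.8 = 0.01009 W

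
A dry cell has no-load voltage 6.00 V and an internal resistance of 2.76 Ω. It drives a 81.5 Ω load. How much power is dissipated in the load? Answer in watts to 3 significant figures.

Load and internal resistance form a series loop — compute the loop current, then the load power via I²R.
I = ε / (r + R) = 6.00 / (2.76 + 81.5) = 0.07121 A
P_load = I² R = (0.07121)² × 81.5 = 0.4133 W

0.413 W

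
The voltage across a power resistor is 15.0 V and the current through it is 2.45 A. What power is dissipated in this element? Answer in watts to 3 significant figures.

Both the voltage across and the current through the element are known, so P = V I applies directly.
P = 15.0 V × 2.450 A = 36.75 W

36.8 W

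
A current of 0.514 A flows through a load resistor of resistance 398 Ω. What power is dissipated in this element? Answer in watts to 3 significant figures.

The current through and the resistance of the element are both given; use P = I²R.
P = (0.5140 A)² × 398 Ω = 105.2 W

105 W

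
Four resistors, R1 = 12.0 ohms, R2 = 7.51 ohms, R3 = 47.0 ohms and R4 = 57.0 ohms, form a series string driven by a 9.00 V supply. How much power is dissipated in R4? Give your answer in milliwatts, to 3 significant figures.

303 mW

Series elements share the same current, so find I first, then use P = I²R.
R_total = 12.0 + 7.51 + 47.0 + 57.0 = 123.5 Ω
I = V / R_total = 9.00 / 123.5 = 0.07287 A
P_R4 = I² × R4 = (0.07287)² × 57.0 = 0.3027 W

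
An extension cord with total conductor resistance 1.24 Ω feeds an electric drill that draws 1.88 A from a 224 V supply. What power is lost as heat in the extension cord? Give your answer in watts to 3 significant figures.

Line loss is just I²R for the cable — we know both I and R_line directly.
The extension cord carries the full 1.88 A.
P_line = I² R_line = (1.880)² × 1.24 = 4.383 W

4.38 W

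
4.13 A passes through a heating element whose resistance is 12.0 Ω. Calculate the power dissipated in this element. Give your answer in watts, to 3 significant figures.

Current and resistance are given, so P = I²R is the direct form.
P = (4.130 A)² × 12.0 Ω = 204.7 W

205 W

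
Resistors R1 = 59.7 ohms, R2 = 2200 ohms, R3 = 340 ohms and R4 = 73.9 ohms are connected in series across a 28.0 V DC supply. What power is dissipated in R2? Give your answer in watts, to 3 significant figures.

The current is common to all series resistors; compute it, then apply P = I²R for the target.
R_total = 59.7 + 2200 + 340 + 73.9 = 2674 Ω
I = V / R_total = 28.0 / 2674 = 0.01047 A
P_R2 = I² × R2 = (0.01047)² × 2200 = 0.2413 W

0.241 W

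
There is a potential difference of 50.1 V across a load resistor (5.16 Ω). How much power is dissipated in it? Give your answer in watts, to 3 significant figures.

We know the drop across the element and its resistance — P = V²/R, one step.
P = (50.1 V)² / 5.16 Ω = 486.4 W

486 W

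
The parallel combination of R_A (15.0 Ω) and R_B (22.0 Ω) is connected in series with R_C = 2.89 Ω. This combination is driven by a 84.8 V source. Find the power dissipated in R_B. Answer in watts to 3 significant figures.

Reduce the parallel combination to a single R_p; the circuit then becomes R_p in series with the remaining resistor.
R_p = (15.0×22.0)/(15.0+22.0) = 8.919 Ω
R_total = R_p + 2.89 = 8.919 + 2.89 = 11.81 Ω
I = V / R_total = 84.8 / 11.81 = 7.181 A
Voltage across the parallel pair: V_p = I × R_p = 7.181 × 8.919 = 64.05 V
R_B sits across V_p; its power is V_p²/R.
P_R_B = (64.05)² / 22.0 = 186.5 W

186 W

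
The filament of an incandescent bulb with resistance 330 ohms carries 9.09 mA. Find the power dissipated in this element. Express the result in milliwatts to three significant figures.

The current through and the resistance of the element are both given; use P = I²R.
P = (0.009090 A)² × 330 Ω = 0.02727 W

27.3 mW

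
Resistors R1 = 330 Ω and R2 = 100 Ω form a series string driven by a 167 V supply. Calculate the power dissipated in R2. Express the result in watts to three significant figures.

15.1 W

The current is common to all series resistors; compute it, then apply P = I²R for the target.
R_total = 330 + 100 = 430.0 Ω
I = V / R_total = 167 / 430.0 = 0.3884 A
P_R2 = I² × R2 = (0.3884)² × 100 = 15.08 W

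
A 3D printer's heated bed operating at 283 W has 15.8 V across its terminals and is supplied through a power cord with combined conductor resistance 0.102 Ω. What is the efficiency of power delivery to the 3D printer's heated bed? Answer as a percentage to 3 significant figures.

89.6 %

I = P / V = 283 / 15.8 = 17.91 A through the power cord.
P_line = I² R_line = (17.91)² × 0.102 = 32.72 W
P_source = P_load + P_line = 283.0 + 32.72 = 315.7 W
η = P_load / P_source = 283.0 / 315.7 = 0.8964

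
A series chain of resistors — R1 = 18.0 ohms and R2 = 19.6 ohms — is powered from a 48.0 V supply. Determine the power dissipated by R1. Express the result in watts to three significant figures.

29.3 W

In a series string the same current flows through every resistor — find that current, then P = I²R for the one we want.
R_total = 18.0 + 19.6 = 37.60 Ω
I = V / R_total = 48.0 / 37.60 = 1.277 A
P_R1 = I² × R1 = (1.277)² × 18.0 = 29.33 W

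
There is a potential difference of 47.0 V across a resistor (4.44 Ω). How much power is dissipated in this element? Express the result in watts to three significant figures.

With V across and R both known, P = V²/R gives the dissipation directly.
P = (47.0 V)² / 4.44 Ω = 497.5 W

498 W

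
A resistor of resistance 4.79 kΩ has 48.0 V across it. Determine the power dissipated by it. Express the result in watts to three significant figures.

0.481 W

Voltage and resistance are given, so P = V²/R is the one-step route.
P = (48.0 V)² / 4790 Ω = 0.4810 W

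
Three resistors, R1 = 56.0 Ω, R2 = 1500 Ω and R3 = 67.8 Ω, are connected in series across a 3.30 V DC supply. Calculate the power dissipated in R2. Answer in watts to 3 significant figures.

Series elements share the same current, so find I first, then use P = I²R.
R_total = 56.0 + 1500 + 67.8 = 1624 Ω
I = V / R_total = 3.30 / 1624 = 0.002032 A
P_R2 = I² × R2 = (0.002032)² × 1500 = 0.006195 W

0.00620 W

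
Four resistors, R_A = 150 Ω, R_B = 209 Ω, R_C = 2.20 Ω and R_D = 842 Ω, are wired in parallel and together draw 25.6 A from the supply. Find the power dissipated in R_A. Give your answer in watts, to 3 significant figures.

Only the total current is stated, so first find the parallel equivalent to get the voltage across the combination.
1/R_eq = 1/150 + 1/209 + 1/2.20 + 1/842 ⇒ R_eq = 2.140 Ω
V = I_total × R_eq = 25.60 × 2.140 = 54.80 V
P_R_A = V² / R_A = (54.80)² / 150 = 20.02 W

20.0 W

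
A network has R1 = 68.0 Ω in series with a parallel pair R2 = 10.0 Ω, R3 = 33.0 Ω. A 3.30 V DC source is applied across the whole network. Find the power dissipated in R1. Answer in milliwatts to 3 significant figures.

129 mW

First combine the parallel branches into one equivalent R_p, then R1 + R_p is a series pair.
R_p = (10.0×33.0)/(10.0+33.0) = 7.674 Ω
R_total = 68.0 + 7.674 = 75.67 Ω
I = V / R_total = 3.30 / 75.67 = 0.04361 A
All the current flows through R1; use P = I²R.
P_R1 = (0.04361)² × 68.0 = 0.1293 W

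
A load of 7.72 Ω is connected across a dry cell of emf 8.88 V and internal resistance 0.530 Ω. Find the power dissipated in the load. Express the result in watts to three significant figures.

The internal resistance and the load are in series, so the same I flows through both; get I from ε/(r+R), then I²R for the load.
I = ε / (r + R) = 8.88 / (0.530 + 7.72) = 1.076 A
P_load = I² R = (1.076)² × 7.72 = 8.944 W

8.94 W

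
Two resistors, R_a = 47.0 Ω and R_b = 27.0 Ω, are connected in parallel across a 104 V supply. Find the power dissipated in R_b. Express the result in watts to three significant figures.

Parallel branches share the same voltage; P = V²/R gives the branch power in one step.
P_R_b = V² / R_b = (104)² / 27.0 Ω = 400.6 W

401 W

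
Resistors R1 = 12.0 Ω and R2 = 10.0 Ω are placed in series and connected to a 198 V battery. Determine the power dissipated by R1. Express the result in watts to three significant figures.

Since the resistors are in series they all carry the loop current I = V/R_total; the power in any one is I²R.
R_total = 12.0 + 10.0 = 22.00 Ω
I = V / R_total = 198 / 22.00 = 9.000 A
P_R1 = I² × R1 = (9.000)² × 12.0 = 972.0 W

972 W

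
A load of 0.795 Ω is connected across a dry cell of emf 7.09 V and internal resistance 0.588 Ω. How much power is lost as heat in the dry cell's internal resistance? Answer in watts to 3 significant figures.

The internal resistance carries the same current as the load; P_int = I²r.
I = ε / (r + R) = 7.09 / (0.588 + 0.795) = 5.127 A
P_int = I² r = (5.127)² × 0.588 = 15.45 W

15.5 W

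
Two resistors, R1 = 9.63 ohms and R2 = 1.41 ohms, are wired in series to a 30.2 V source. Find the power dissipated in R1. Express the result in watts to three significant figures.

72.1 W

Series elements share the same current, so find I first, then use P = I²R.
R_total = 9.63 + 1.41 = 11.04 Ω
I = V / R_total = 30.2 / 11.04 = 2.736 A
P_R1 = I² × R1 = (2.736)² × 9.63 = 72.06 W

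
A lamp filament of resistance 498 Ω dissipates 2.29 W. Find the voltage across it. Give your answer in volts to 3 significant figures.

Rearranging the power relation for the two known quantities gives V = √(P R).
V = √(2.29 × 498) = 33.77 V

33.8 V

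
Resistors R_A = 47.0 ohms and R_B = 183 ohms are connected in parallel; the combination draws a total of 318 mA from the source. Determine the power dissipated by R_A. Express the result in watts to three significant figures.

Parallel branches share V, not I — compute V via R_eq, then use V²/R for the target branch.
1/R_eq = 1/47.0 + 1/183 ⇒ R_eq = 37.40 Ω
V = I_total × R_eq = 0.3180 × 37.40 = 11.89 V
P_R_A = V² / R_A = (11.89)² / 47.0 = 3.009 W

3.01 W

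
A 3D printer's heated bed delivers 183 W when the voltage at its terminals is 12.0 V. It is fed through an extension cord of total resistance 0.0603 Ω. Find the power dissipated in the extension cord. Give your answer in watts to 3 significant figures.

14.0 W

The extension cord and load are in series, so the same current flows in both; the loss is I²R_line.
I = P / V = 183 / 12.0 = 15.25 A through the extension cord.
P_line = I² R_line = (15.25)² × 0.0603 = 14.02 W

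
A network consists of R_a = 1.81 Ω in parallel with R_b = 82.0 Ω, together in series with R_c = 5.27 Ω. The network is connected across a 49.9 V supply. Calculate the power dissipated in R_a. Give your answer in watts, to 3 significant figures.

First find R_p for the parallel pair, then treat R_p + R_c as a series loop.
R_p = (1.81×82.0)/(1.81+82.0) = 1.771 Ω
R_total = R_p + 5.27 = 1.771 + 5.27 = 7.041 Ω
I = V / R_total = 49.9 / 7.041 = 7.087 A
Voltage across the parallel pair: V_p = I × R_p = 7.087 × 1.771 = 12.55 V
R_a has V_p across it, so P = V_p²/R_a.
P_R_a = (12.55)² / 1.81 = 87.03 W

87.0 W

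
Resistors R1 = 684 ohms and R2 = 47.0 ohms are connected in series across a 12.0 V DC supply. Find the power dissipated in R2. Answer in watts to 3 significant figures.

0.0127 W

Series elements share the same current, so find I first, then use P = I²R.
R_total = 684 + 47.0 = 731.0 Ω
I = V / R_total = 12.0 / 731.0 = 0.01642 A
P_R2 = I² × R2 = (0.01642)² × 47.0 = 0.01267 W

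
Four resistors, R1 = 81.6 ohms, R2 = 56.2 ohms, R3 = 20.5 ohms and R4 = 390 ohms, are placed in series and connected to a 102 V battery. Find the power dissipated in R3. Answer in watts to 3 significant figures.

0.709 W

The current is common to all series resistors; compute it, then apply P = I²R for the target.
R_total = 81.6 + 56.2 + 20.5 + 390 = 548.3 Ω
I = V / R_total = 102 / 548.3 = 0.1860 A
P_R3 = I² × R3 = (0.1860)² × 20.5 = 0.7094 W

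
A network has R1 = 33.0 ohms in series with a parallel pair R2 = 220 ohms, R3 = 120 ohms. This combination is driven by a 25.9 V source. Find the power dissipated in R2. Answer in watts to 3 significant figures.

1.50 W

Replace R2 and R3 with their parallel equivalent so the circuit becomes R1 in series with R_p.
R_p = (220×120)/(220+120) = 77.65 Ω
R_total = 33.0 + 77.65 = 110.6 Ω
I = V / R_total = 25.9 / 110.6 = 0.2341 A
Voltage across the parallel pair: V_p = I × R_p = 0.2341 × 77.65 = 18.18 V
R2 sees V_p directly, so P = V_p² / R2.
P_R2 = (18.18)² / 220 = 1.502 W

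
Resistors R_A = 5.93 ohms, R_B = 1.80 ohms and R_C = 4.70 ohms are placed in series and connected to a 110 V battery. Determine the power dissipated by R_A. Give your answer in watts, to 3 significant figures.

The current is common to all series resistors; compute it, then apply P = I²R for the target.
R_total = 5.93 + 1.80 + 4.70 = 12.43 Ω
I = V / R_total = 110 / 12.43 = 8.850 A
P_R_A = I² × R_A = (8.850)² × 5.93 = 464.4 W

464 W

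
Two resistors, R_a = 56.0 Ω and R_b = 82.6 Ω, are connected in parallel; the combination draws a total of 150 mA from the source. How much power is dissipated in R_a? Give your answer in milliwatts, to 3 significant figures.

448 mW

Only the total current is stated, so first find the parallel equivalent to get the voltage across the combination.
1/R_eq = 1/56.0 + 1/82.6 ⇒ R_eq = 33.37 Ω
V = I_total × R_eq = 0.1500 × 33.37 = 5.006 V
P_R_a = V² / R_a = (5.006)² / 56.0 = 0.4475 W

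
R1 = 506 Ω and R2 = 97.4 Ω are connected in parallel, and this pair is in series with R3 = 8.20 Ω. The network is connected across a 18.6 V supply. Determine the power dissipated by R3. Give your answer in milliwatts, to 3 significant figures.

351 mW

Reduce the parallel combination to a single R_p; the circuit then becomes R_p in series with the remaining resistor.
R_p = (506×97.4)/(506+97.4) = 81.68 Ω
R_total = R_p + 8.20 = 81.68 + 8.20 = 89.88 Ω
I = V / R_total = 18.6 / 89.88 = 0.2069 A
R3 is the series element, so its power is I²R.
P_R3 = (0.2069)² × 8.20 = 0.3512 W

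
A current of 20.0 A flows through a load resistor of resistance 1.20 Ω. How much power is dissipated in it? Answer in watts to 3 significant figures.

480 W

With I and R stated, P = I²R applies in one step.
P = (20.00 A)² × 1.20 Ω = 480.0 W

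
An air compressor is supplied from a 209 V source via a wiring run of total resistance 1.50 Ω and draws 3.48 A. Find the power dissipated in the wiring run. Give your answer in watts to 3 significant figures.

18.2 W

The wiring run is a series resistance carrying the load current; its dissipation is I²R_line.
The wiring run carries the full 3.48 A.
P_line = I² R_line = (3.480)² × 1.50 = 18.17 W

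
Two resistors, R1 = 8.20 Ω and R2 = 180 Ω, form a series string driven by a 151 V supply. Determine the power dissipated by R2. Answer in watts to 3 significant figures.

The current is common to all series resistors; compute it, then apply P = I²R for the target.
R_total = 8.20 + 180 = 188.2 Ω
I = V / R_total = 151 / 188.2 = 0.8023 A
P_R2 = I² × R2 = (0.8023)² × 180 = 115.9 W

116 W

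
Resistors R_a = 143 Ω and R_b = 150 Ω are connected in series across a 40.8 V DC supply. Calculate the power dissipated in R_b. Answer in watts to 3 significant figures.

The current is common to all series resistors; compute it, then apply P = I²R for the target.
R_total = 143 + 150 = 293.0 Ω
I = V / R_total = 40.8 / 293.0 = 0.1392 A
P_R_b = I² × R_b = (0.1392)² × 150 = 2.909 W

2.91 W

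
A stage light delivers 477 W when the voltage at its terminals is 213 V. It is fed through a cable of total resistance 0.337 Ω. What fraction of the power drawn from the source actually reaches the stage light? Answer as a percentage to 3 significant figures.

99.6 %

I = P / V = 477 / 213 = 2.239 A through the cable.
P_line = I² R_line = (2.239)² × 0.337 = 1.690 W
P_source = P_load + P_line = 477.0 + 1.690 = 478.7 W
η = P_load / P_source = 477.0 / 478.7 = 0.9965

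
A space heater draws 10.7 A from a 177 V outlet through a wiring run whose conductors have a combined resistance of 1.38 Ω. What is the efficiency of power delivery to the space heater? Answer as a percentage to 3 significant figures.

The wiring run carries the full 10.7 A.
P_line = I² R_line = (10.70)² × 1.38 = 158.0 W
P_source = V I = 177 × 10.70 = 1894 W; P_load = 1736 W
η = P_load / P_source = 1736 / 1894 = 0.9166

91.7 %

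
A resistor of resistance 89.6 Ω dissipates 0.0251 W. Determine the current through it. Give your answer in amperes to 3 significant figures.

0.0167 A

From P = V I = I²R = V²/R, with the two given quantities we get I = √(P / R).
I = √(0.0251 / 89.6) = 0.01674 A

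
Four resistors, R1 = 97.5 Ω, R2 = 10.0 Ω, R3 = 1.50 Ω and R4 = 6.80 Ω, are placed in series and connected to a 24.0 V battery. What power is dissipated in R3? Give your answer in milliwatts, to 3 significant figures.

Series elements share the same current, so find I first, then use P = I²R.
R_total = 97.5 + 10.0 + 1.50 + 6.80 = 115.8 Ω
I = V / R_total = 24.0 / 115.8 = 0.2073 A
P_R3 = I² × R3 = (0.2073)² × 1.50 = 0.06443 W

64.4 mW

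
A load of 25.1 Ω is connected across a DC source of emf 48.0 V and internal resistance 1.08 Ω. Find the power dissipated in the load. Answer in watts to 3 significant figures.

The internal resistance and the load are in series, so the same I flows through both; get I from ε/(r+R), then I²R for the load.
I = ε / (r + R) = 48.0 / (1.08 + 25.1) = 1.833 A
P_load = I² R = (1.833)² × 25.1 = 84.38 W

84.4 W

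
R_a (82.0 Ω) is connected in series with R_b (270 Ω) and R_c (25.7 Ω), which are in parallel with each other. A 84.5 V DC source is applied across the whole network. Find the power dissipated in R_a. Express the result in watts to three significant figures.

52.6 W

Reduce the parallel pair to R_p first; the network is then a simple series string.
R_p = (270×25.7)/(270+25.7) = 23.47 Ω
R_total = 82.0 + 23.47 = 105.5 Ω
I = V / R_total = 84.5 / 105.5 = 0.8012 A
All the current flows through R_a; use P = I²R.
P_R_a = (0.8012)² × 82.0 = 52.64 W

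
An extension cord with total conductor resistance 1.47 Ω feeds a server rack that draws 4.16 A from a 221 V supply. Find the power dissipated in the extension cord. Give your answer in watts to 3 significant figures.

25.4 W

Only the current and the line resistance are needed for the I²R loss.
The extension cord carries the full 4.16 A.
P_line = I² R_line = (4.160)² × 1.47 = 25.44 W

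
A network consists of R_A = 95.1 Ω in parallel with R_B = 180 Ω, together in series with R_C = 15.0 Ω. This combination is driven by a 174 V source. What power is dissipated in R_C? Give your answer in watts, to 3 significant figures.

Reduce the parallel combination to a single R_p; the circuit then becomes R_p in series with the remaining resistor.
R_p = (95.1×180)/(95.1+180) = 62.22 Ω
R_total = R_p + 15.0 = 62.22 + 15.0 = 77.22 Ω
I = V / R_total = 174 / 77.22 = 2.253 A
R_C carries the full series current, so P = I²R.
P_R_C = (2.253)² × 15.0 = 76.15 W

76.2 W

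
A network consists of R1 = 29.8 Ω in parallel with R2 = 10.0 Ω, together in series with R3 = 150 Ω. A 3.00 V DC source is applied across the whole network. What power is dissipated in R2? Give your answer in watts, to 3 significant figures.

0.00203 W

Collapse the R1‖R2 pair into one equivalent R_p; then R_p and R3 form a series string.
R_p = (29.8×10.0)/(29.8+10.0) = 7.487 Ω
R_total = R_p + 150 = 7.487 + 150 = 157.5 Ω
I = V / R_total = 3.00 / 157.5 = 0.01905 A
Voltage across the parallel pair: V_p = I × R_p = 0.01905 × 7.487 = 0.1426 V
Use P = V²/R for R2 with V = V_p.
P_R2 = (0.1426)² / 10.0 = 0.002034 W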